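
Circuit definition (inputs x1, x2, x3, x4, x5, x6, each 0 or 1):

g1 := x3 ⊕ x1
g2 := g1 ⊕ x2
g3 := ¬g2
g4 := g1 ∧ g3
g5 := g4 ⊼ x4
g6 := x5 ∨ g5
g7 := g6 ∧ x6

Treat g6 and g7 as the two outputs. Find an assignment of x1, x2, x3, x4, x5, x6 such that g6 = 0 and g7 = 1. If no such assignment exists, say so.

Across all 64 input combinations, none give both g6 = 0 and g7 = 1.

no solution exists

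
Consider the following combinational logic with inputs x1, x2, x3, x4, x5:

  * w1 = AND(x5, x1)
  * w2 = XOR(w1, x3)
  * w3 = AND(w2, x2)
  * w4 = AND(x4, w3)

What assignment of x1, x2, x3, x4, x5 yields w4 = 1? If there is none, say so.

x1=1, x2=1, x3=0, x4=1, x5=1

w4 = AND(x4, w3) must be 1, so both x4 = 1 and w3 = 1.
Check with x1=1, x2=1, x3=0, x4=1, x5=1:
w1 = AND(x5, x1) = AND(1, 1) = 1
w2 = XOR(w1, x3) = XOR(1, 0) = 1
w3 = AND(w2, x2) = AND(1, 1) = 1
w4 = AND(x4, w3) = AND(1, 1) = 1
So w4 = 1 as required.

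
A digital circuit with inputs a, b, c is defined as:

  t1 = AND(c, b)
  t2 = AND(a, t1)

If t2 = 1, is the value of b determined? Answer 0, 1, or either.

1

t2 = AND(a, t1) must be 1, so both a = 1 and t1 = 1.
t1 = AND(c, b) must be 1, so both c = 1 and b = 1.
Every assignment with t2 = 1 has b = 1; there are 1 such assignment(s).
  a=1, b=1, c=1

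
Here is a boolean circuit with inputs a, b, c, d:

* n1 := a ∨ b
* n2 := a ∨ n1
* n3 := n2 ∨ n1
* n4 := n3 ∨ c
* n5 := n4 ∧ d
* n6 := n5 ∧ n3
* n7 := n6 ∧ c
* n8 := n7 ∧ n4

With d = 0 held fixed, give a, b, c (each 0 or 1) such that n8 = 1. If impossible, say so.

no solution exists

With d = 0 fixed, none of the 8 settings of a, b, c give n8 = 1.
For example, with a=0, b=0, c=0:
n1 = a ∨ b = 0 ∨ 0 = 0
n2 = a ∨ n1 = 0 ∨ 0 = 0
n3 = n2 ∨ n1 = 0 ∨ 0 = 0
n4 = n3 ∨ c = 0 ∨ 0 = 0
n5 = n4 ∧ d = 0 ∧ 0 = 0
n6 = n5 ∧ n3 = 0 ∧ 0 = 0
n7 = n6 ∧ c = 0 ∧ 0 = 0
n8 = n7 ∧ n4 = 0 ∧ 0 = 0
giving n8 = 0 ≠ 1.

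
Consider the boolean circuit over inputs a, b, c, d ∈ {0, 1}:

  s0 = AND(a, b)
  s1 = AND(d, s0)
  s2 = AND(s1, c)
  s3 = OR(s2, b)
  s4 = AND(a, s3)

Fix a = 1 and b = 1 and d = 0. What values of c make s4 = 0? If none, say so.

no solution exists

With a = 1 and b = 1 and d = 0 fixed, none of the 2 settings of c give s4 = 0.
For example, with c=1:
s0 = AND(a, b) = AND(1, 1) = 1
s1 = AND(d, s0) = AND(0, 1) = 0
s2 = AND(s1, c) = AND(0, 1) = 0
s3 = OR(s2, b) = OR(0, 1) = 1
s4 = AND(a, s3) = AND(1, 1) = 1
giving s4 = 1 ≠ 0.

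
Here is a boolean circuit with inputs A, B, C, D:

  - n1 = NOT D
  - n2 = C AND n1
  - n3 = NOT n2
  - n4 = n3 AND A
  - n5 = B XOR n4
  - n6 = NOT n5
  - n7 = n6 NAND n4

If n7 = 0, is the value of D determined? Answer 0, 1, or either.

Both values of D occur among assignments with n7 = 0:
  D=0: A=1, B=1, C=0, D=0
  D=1: A=1, B=1, C=0, D=1

either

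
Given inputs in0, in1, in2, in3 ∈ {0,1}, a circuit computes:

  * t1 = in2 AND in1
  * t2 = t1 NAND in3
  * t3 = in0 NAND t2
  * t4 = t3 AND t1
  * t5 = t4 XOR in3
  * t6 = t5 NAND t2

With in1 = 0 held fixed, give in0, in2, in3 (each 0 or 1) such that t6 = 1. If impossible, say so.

in0=0, in2=0, in3=0

Check with in1 = 0 and in0=0, in2=0, in3=0:
t1 = in2 AND in1 = 0 AND 0 = 0
t2 = t1 NAND in3 = 0 NAND 0 = 1
t3 = in0 NAND t2 = 0 NAND 1 = 1
t4 = t3 AND t1 = 1 AND 0 = 0
t5 = t4 XOR in3 = 0 XOR 0 = 0
t6 = t5 NAND t2 = 0 NAND 1 = 1
So t6 = 1.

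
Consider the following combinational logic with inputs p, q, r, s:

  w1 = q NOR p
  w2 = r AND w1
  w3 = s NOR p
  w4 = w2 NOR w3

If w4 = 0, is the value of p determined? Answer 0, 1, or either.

0

w4 = w2 NOR w3 must be 0, so at least one of w2, w3 is 1.
Every assignment with w4 = 0 has p = 0; there are 5 such assignment(s).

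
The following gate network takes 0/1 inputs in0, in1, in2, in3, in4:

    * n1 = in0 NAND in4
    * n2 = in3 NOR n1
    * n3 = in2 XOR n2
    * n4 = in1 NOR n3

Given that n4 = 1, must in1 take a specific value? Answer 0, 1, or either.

0

n4 = in1 NOR n3 must be 1, so both in1 = 0 and n3 = 0.
Every assignment with n4 = 1 has in1 = 0; there are 8 such assignment(s).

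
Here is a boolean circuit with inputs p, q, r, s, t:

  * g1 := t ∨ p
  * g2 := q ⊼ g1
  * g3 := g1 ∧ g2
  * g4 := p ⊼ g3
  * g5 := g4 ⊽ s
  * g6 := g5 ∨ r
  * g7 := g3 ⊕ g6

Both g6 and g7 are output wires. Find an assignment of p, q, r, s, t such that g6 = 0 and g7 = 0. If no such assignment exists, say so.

Check with p=1, q=1, r=0, s=0, t=1:
g1 = t ∨ p = 1 ∨ 1 = 1
g2 = q ⊼ g1 = 1 ⊼ 1 = 0
g3 = g1 ∧ g2 = 1 ∧ 0 = 0
g4 = p ⊼ g3 = 1 ⊼ 0 = 1
g5 = g4 ⊽ s = 1 ⊽ 0 = 0
g6 = g5 ∨ r = 0 ∨ 0 = 0
g7 = g3 ⊕ g6 = 0 ⊕ 0 = 0
So g6 = 0 and g7 = 0.

p=1, q=1, r=0, s=0, t=1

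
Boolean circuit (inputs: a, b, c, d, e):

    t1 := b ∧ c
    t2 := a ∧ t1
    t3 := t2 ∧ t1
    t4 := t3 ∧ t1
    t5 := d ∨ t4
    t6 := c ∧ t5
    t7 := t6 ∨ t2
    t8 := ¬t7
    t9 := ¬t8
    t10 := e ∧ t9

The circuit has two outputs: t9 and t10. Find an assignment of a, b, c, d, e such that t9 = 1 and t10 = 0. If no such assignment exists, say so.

a=1 b=0 c=1 d=1 e=0

Check with a=1 b=0 c=1 d=1 e=0:
t1 = b ∧ c = 0 ∧ 1 = 0
t2 = a ∧ t1 = 1 ∧ 0 = 0
t3 = t2 ∧ t1 = 0 ∧ 0 = 0
t4 = t3 ∧ t1 = 0 ∧ 0 = 0
t5 = d ∨ t4 = 1 ∨ 0 = 1
t6 = c ∧ t5 = 1 ∧ 1 = 1
t7 = t6 ∨ t2 = 1 ∨ 0 = 1
t8 = ¬t7 = ¬1 = 0
t9 = ¬t8 = ¬0 = 1
t10 = e ∧ t9 = 0 ∧ 1 = 0
So t9 = 1 and t10 = 0.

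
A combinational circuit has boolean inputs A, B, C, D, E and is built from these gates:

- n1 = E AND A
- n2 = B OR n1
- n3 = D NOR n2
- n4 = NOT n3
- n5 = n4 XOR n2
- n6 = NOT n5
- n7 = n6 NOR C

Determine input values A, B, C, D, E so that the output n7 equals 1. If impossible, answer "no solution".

Check with A=0 B=0 C=0 D=1 E=1:
n1 = E AND A = 1 AND 0 = 0
n2 = B OR n1 = 0 OR 0 = 0
n3 = D NOR n2 = 1 NOR 0 = 0
n4 = NOT n3 = NOT 0 = 1
n5 = n4 XOR n2 = 1 XOR 0 = 1
n6 = NOT n5 = NOT 1 = 0
n7 = n6 NOR C = 0 NOR 0 = 1
So n7 = 1 as required.

A=0 B=0 C=0 D=1 E=1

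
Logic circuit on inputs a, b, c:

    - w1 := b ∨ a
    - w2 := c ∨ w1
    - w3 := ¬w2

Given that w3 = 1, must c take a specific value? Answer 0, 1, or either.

0

w3 = ¬w2 must be 1, so w2 = 0.
Every assignment with w3 = 1 has c = 0; there are 1 such assignment(s).
  a=0, b=0, c=0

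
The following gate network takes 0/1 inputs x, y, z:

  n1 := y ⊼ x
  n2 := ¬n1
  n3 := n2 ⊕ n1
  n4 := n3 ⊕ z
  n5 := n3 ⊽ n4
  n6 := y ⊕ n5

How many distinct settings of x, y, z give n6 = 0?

n6 = y ⊕ n5 must be 0, so y and n5 are equal.
Satisfying assignments:
  x=0, y=0, z=0
  x=0, y=0, z=1
  x=1, y=0, z=0
  x=1, y=0, z=1

4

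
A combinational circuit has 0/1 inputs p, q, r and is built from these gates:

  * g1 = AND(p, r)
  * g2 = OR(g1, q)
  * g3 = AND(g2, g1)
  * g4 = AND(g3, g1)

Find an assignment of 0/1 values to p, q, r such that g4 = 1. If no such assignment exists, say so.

p=1, q=0, r=1

g4 = AND(g3, g1) must be 1, so both g3 = 1 and g1 = 1.
g3 = AND(g2, g1) must be 1, so both g2 = 1 and g1 = 1.
g1 = AND(p, r) must be 1, so both p = 1 and r = 1.
Check with p=1, q=0, r=1:
g1 = AND(p, r) = AND(1, 1) = 1
g2 = OR(g1, q) = OR(1, 0) = 1
g3 = AND(g2, g1) = AND(1, 1) = 1
g4 = AND(g3, g1) = AND(1, 1) = 1
So g4 = 1 as required.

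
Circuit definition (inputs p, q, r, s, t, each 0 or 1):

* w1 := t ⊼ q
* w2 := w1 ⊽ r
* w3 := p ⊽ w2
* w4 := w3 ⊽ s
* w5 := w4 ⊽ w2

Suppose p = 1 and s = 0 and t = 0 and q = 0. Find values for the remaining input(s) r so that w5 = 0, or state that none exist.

r=0

w5 = w4 ⊽ w2 must be 0, so at least one of w4, w2 is 1.
Check with p = 1 and s = 0 and t = 0 and q = 0 and r=0:
w1 = t ⊼ q = 0 ⊼ 0 = 1
w2 = w1 ⊽ r = 1 ⊽ 0 = 0
w3 = p ⊽ w2 = 1 ⊽ 0 = 0
w4 = w3 ⊽ s = 0 ⊽ 0 = 1
w5 = w4 ⊽ w2 = 1 ⊽ 0 = 0
So w5 = 0.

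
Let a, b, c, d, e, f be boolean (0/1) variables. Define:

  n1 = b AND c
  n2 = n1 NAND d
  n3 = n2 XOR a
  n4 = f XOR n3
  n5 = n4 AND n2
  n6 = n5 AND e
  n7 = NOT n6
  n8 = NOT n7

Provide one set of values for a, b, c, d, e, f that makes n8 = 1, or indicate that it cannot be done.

n8 = NOT n7 must be 1, so n7 = 0.
n7 = NOT n6 must be 0, so n6 = 1.
Check with a=1 b=0 c=0 d=1 e=1 f=1:
n1 = b AND c = 0 AND 0 = 0
n2 = n1 NAND d = 0 NAND 1 = 1
n3 = n2 XOR a = 1 XOR 1 = 0
n4 = f XOR n3 = 1 XOR 0 = 1
n5 = n4 AND n2 = 1 AND 1 = 1
n6 = n5 AND e = 1 AND 1 = 1
n7 = NOT n6 = NOT 1 = 0
n8 = NOT n7 = NOT 0 = 1
So n8 = 1 as required.

a=1 b=0 c=0 d=1 e=1 f=1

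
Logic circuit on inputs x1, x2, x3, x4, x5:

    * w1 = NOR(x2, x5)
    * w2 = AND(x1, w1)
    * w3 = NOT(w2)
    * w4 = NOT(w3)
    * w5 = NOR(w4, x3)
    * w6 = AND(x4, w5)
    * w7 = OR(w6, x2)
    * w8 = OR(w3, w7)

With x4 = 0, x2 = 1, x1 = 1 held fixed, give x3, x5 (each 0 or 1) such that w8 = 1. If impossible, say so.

x3=1 x5=1

Check with x4 = 0, x2 = 1, x1 = 1 and x3=1, x5=1:
w1 = NOR(x2, x5) = NOR(1, 1) = 0
w2 = AND(x1, w1) = AND(1, 0) = 0
w3 = NOT(w2) = NOT 0 = 1
w4 = NOT(w3) = NOT 1 = 0
w5 = NOR(w4, x3) = NOR(0, 1) = 0
w6 = AND(x4, w5) = AND(0, 0) = 0
w7 = OR(w6, x2) = OR(0, 1) = 1
w8 = OR(w3, w7) = OR(1, 1) = 1
So w8 = 1.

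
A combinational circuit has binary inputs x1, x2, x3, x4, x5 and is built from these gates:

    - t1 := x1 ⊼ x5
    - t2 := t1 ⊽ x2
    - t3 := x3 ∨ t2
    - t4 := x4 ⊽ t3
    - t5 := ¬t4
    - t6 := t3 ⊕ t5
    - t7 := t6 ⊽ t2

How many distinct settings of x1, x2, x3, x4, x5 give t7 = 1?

21

t7 = t6 ⊽ t2 must be 1, so both t6 = 0 and t2 = 0.
t6 = t3 ⊕ t5 must be 0, so t3 and t5 are equal.
Enumerating the 32 input combinations, 21 give t7 = 1 and 11 give t7 = 0.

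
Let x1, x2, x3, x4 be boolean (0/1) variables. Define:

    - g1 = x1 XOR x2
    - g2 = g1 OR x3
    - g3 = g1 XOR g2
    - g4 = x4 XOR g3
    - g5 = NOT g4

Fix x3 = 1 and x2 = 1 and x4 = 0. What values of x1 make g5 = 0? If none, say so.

g5 = NOT g4 must be 0, so g4 = 1.
g4 = x4 XOR g3 must be 1, so x4 and g3 differ.
Check with x3 = 1 and x2 = 1 and x4 = 0 and x1=1:
g1 = x1 XOR x2 = 1 XOR 1 = 0
g2 = g1 OR x3 = 0 OR 1 = 1
g3 = g1 XOR g2 = 0 XOR 1 = 1
g4 = x4 XOR g3 = 0 XOR 1 = 1
g5 = NOT g4 = NOT 1 = 0
So g5 = 0.

x1=1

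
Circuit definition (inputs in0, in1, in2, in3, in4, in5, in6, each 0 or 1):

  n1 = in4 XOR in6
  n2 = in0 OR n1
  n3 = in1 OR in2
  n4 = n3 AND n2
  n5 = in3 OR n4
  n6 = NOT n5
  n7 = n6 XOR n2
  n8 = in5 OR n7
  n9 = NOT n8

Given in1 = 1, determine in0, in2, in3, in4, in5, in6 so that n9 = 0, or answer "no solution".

Check with in1 = 1 and in0=1, in2=0, in3=1, in4=1, in5=1, in6=1:
n1 = in4 XOR in6 = 1 XOR 1 = 0
n2 = in0 OR n1 = 1 OR 0 = 1
n3 = in1 OR in2 = 1 OR 0 = 1
n4 = n3 AND n2 = 1 AND 1 = 1
n5 = in3 OR n4 = 1 OR 1 = 1
n6 = NOT n5 = NOT 1 = 0
n7 = n6 XOR n2 = 0 XOR 1 = 1
n8 = in5 OR n7 = 1 OR 1 = 1
n9 = NOT n8 = NOT 1 = 0
So n9 = 0.

in0=1, in2=0, in3=1, in4=1, in5=1, in6=1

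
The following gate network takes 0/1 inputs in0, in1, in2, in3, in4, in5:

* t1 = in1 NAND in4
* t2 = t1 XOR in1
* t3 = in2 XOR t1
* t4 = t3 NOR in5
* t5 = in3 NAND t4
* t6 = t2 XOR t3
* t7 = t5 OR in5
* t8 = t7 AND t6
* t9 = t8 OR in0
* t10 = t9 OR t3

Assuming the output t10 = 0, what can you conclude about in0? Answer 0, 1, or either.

0

t10 = t9 OR t3 must be 0, so both t9 = 0 and t3 = 0.
Every assignment with t10 = 0 has in0 = 0; there are 7 such assignment(s).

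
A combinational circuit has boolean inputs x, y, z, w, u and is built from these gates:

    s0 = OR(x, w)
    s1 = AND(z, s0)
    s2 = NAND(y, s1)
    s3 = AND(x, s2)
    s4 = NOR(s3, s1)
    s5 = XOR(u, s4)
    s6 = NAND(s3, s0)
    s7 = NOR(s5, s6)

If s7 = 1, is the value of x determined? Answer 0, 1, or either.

s7 = NOR(s5, s6) must be 1, so both s5 = 0 and s6 = 0.
Every assignment with s7 = 1 has x = 1; there are 6 such assignment(s).

1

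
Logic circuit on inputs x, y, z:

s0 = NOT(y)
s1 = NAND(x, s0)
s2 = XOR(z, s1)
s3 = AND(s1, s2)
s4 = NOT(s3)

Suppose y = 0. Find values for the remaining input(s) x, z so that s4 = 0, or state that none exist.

x=0, z=0

Check with y = 0 and x=0, z=0:
s0 = NOT(y) = NOT 0 = 1
s1 = NAND(x, s0) = NAND(0, 1) = 1
s2 = XOR(z, s1) = XOR(0, 1) = 1
s3 = AND(s1, s2) = AND(1, 1) = 1
s4 = NOT(s3) = NOT 1 = 0
So s4 = 0.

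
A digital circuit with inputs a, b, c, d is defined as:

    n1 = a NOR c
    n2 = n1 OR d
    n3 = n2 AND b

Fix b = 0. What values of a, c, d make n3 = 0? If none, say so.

Check with b = 0 and a=1, c=0, d=0:
n1 = a NOR c = 1 NOR 0 = 0
n2 = n1 OR d = 0 OR 0 = 0
n3 = n2 AND b = 0 AND 0 = 0
So n3 = 0.

a=1 c=0 d=0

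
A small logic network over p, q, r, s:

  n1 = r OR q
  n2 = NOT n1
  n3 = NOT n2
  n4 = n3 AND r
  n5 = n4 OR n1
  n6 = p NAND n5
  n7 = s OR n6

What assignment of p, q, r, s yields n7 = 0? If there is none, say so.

Check with p=1, q=0, r=1, s=0:
n1 = r OR q = 1 OR 0 = 1
n2 = NOT n1 = NOT 1 = 0
n3 = NOT n2 = NOT 0 = 1
n4 = n3 AND r = 1 AND 1 = 1
n5 = n4 OR n1 = 1 OR 1 = 1
n6 = p NAND n5 = 1 NAND 1 = 0
n7 = s OR n6 = 0 OR 0 = 0
So n7 = 0 as required.

p=1, q=0, r=1, s=0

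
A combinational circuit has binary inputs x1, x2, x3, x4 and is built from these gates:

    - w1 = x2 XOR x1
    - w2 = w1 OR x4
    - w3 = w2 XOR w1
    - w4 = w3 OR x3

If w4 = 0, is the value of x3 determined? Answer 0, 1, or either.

w4 = w3 OR x3 must be 0, so both w3 = 0 and x3 = 0.
Every assignment with w4 = 0 has x3 = 0; there are 6 such assignment(s).

0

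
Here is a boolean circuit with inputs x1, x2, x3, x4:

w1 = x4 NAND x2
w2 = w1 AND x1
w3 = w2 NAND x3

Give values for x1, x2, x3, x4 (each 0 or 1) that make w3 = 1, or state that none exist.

w3 = w2 NAND x3 must be 1, so at least one of w2, x3 is 0.
Check with x1=0 x2=1 x3=1 x4=1:
w1 = x4 NAND x2 = 1 NAND 1 = 0
w2 = w1 AND x1 = 0 AND 0 = 0
w3 = w2 NAND x3 = 0 NAND 1 = 1
So w3 = 1 as required.

x1=0 x2=1 x3=1 x4=1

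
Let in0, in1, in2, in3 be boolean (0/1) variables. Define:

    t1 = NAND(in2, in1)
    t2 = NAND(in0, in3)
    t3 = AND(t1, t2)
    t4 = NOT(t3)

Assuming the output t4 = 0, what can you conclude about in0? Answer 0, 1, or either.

Both values of in0 occur among assignments with t4 = 0:
  in0=0: in0=0, in1=0, in2=0, in3=0
  in0=1: in0=1, in1=0, in2=0, in3=0

either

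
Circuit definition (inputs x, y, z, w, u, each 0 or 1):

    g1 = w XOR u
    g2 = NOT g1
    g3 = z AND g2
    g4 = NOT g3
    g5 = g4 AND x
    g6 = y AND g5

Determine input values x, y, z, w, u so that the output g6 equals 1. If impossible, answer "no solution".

g6 = y AND g5 must be 1, so both y = 1 and g5 = 1.
Check with x=1, y=1, z=0, w=1, u=0:
g1 = w XOR u = 1 XOR 0 = 1
g2 = NOT g1 = NOT 1 = 0
g3 = z AND g2 = 0 AND 0 = 0
g4 = NOT g3 = NOT 0 = 1
g5 = g4 AND x = 1 AND 1 = 1
g6 = y AND g5 = 1 AND 1 = 1
So g6 = 1 as required.

x=1, y=1, z=0, w=1, u=0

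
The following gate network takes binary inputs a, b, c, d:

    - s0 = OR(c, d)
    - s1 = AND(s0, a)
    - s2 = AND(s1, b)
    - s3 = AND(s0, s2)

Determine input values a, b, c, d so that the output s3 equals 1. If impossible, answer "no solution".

a=1 b=1 c=1 d=0

s3 = AND(s0, s2) must be 1, so both s0 = 1 and s2 = 1.
Check with a=1 b=1 c=1 d=0:
s0 = OR(c, d) = OR(1, 0) = 1
s1 = AND(s0, a) = AND(1, 1) = 1
s2 = AND(s1, b) = AND(1, 1) = 1
s3 = AND(s0, s2) = AND(1, 1) = 1
So s3 = 1 as required.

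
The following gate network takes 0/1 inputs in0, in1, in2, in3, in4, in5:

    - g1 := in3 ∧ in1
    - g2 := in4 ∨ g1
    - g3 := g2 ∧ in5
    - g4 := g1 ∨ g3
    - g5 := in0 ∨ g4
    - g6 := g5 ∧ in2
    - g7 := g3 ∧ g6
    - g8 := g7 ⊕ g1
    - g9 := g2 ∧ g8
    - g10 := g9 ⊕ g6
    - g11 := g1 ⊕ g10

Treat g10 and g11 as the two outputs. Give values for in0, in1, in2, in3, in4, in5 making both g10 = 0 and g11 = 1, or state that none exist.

Check with in0=0, in1=1, in2=1, in3=1, in4=1, in5=0:
g1 = in3 ∧ in1 = 1 ∧ 1 = 1
g2 = in4 ∨ g1 = 1 ∨ 1 = 1
g3 = g2 ∧ in5 = 1 ∧ 0 = 0
g4 = g1 ∨ g3 = 1 ∨ 0 = 1
g5 = in0 ∨ g4 = 0 ∨ 1 = 1
g6 = g5 ∧ in2 = 1 ∧ 1 = 1
g7 = g3 ∧ g6 = 0 ∧ 1 = 0
g8 = g7 ⊕ g1 = 0 ⊕ 1 = 1
g9 = g2 ∧ g8 = 1 ∧ 1 = 1
g10 = g9 ⊕ g6 = 1 ⊕ 1 = 0
g11 = g1 ⊕ g10 = 1 ⊕ 0 = 1
So g10 = 0 and g11 = 1.

in0=0, in1=1, in2=1, in3=1, in4=1, in5=0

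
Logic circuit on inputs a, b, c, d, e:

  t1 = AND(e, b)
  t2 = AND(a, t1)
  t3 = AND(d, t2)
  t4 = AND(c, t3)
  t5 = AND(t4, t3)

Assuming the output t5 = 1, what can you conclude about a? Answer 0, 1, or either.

1

t5 = AND(t4, t3) must be 1, so both t4 = 1 and t3 = 1.
t4 = AND(c, t3) must be 1, so both c = 1 and t3 = 1.
t3 = AND(d, t2) must be 1, so both d = 1 and t2 = 1.
Every assignment with t5 = 1 has a = 1; there are 1 such assignment(s).
  a=1, b=1, c=1, d=1, e=1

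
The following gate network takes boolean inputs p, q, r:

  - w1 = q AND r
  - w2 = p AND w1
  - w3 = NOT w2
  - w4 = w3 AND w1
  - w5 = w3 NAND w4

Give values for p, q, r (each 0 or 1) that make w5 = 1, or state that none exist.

w5 = w3 NAND w4 must be 1, so at least one of w3, w4 is 0.
Check with p=0 q=0 r=1:
w1 = q AND r = 0 AND 1 = 0
w2 = p AND w1 = 0 AND 0 = 0
w3 = NOT w2 = NOT 0 = 1
w4 = w3 AND w1 = 1 AND 0 = 0
w5 = w3 NAND w4 = 1 NAND 0 = 1
So w5 = 1 as required.

p=0 q=0 r=1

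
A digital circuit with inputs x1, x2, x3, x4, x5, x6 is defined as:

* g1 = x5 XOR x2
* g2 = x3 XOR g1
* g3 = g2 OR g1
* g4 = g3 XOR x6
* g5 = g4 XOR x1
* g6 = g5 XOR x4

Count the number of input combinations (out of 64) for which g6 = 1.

32

g6 = g5 XOR x4 must be 1, so g5 and x4 differ.
Enumerating the 64 input combinations, 32 give g6 = 1 and 32 give g6 = 0.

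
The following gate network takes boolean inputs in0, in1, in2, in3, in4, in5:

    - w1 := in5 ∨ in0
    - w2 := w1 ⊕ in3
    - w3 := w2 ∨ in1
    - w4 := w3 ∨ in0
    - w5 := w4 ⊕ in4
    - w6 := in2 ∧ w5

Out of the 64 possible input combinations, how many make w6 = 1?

16

w6 = in2 ∧ w5 must be 1, so both in2 = 1 and w5 = 1.
Enumerating the 64 input combinations, 16 give w6 = 1 and 48 give w6 = 0.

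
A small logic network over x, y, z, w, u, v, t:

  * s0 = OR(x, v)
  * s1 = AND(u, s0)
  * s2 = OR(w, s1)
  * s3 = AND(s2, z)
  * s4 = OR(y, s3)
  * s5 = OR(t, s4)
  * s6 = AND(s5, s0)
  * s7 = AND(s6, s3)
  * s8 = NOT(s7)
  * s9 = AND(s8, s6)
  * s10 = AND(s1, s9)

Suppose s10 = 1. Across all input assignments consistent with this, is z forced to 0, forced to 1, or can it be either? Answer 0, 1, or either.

s10 = AND(s1, s9) must be 1, so both s1 = 1 and s9 = 1.
Every assignment with s10 = 1 has z = 0; there are 18 such assignment(s).

0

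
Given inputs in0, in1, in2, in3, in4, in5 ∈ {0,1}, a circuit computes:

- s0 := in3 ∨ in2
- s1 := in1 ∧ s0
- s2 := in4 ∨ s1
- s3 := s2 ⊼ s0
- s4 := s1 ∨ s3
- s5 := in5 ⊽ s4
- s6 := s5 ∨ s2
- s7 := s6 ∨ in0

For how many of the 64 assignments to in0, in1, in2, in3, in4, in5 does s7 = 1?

54

s7 = s6 ∨ in0 must be 1, so at least one of s6, in0 is 1.
Enumerating the 64 input combinations, 54 give s7 = 1 and 10 give s7 = 0.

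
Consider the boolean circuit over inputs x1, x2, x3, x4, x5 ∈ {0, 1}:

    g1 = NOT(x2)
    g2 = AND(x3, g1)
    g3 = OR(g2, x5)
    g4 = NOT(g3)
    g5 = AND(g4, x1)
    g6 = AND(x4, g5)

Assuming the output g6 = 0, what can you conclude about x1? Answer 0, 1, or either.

Both values of x1 occur among assignments with g6 = 0:
  x1=0: x1=0, x2=0, x3=0, x4=0, x5=0
  x1=1: x1=1, x2=0, x3=0, x4=0, x5=0

either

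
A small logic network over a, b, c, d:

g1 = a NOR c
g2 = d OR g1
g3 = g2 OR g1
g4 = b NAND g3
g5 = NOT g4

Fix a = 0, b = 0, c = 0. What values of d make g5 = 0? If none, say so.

g5 = NOT g4 must be 0, so g4 = 1.
g4 = b NAND g3 must be 1, so at least one of b, g3 is 0.
Check with a = 0, b = 0, c = 0 and d=0:
g1 = a NOR c = 0 NOR 0 = 1
g2 = d OR g1 = 0 OR 1 = 1
g3 = g2 OR g1 = 1 OR 1 = 1
g4 = b NAND g3 = 0 NAND 1 = 1
g5 = NOT g4 = NOT 1 = 0
So g5 = 0.

d=0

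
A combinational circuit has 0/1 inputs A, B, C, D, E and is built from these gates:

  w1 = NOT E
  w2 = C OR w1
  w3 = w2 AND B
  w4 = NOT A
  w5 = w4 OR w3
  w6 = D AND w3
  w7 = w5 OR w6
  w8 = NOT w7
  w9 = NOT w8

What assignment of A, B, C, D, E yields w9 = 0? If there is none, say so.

A=1, B=0, C=1, D=0, E=1

Check with A=1, B=0, C=1, D=0, E=1:
w1 = NOT E = NOT 1 = 0
w2 = C OR w1 = 1 OR 0 = 1
w3 = w2 AND B = 1 AND 0 = 0
w4 = NOT A = NOT 1 = 0
w5 = w4 OR w3 = 0 OR 0 = 0
w6 = D AND w3 = 0 AND 0 = 0
w7 = w5 OR w6 = 0 OR 0 = 0
w8 = NOT w7 = NOT 0 = 1
w9 = NOT w8 = NOT 1 = 0
So w9 = 0 as required.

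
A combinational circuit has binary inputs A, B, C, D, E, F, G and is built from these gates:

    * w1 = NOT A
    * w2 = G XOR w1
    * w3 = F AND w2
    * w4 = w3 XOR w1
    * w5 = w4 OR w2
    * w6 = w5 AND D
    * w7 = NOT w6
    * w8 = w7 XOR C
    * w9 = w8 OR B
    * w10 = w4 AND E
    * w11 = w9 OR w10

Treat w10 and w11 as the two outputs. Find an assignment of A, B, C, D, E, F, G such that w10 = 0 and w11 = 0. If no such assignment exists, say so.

Check with A=0, B=0, C=1, D=0, E=0, F=1, G=0:
w1 = NOT A = NOT 0 = 1
w2 = G XOR w1 = 0 XOR 1 = 1
w3 = F AND w2 = 1 AND 1 = 1
w4 = w3 XOR w1 = 1 XOR 1 = 0
w5 = w4 OR w2 = 0 OR 1 = 1
w6 = w5 AND D = 1 AND 0 = 0
w7 = NOT w6 = NOT 0 = 1
w8 = w7 XOR C = 1 XOR 1 = 0
w9 = w8 OR B = 0 OR 0 = 0
w10 = w4 AND E = 0 AND 0 = 0
w11 = w9 OR w10 = 0 OR 0 = 0
So w10 = 0 and w11 = 0.

A=0, B=0, C=1, D=0, E=0, F=1, G=0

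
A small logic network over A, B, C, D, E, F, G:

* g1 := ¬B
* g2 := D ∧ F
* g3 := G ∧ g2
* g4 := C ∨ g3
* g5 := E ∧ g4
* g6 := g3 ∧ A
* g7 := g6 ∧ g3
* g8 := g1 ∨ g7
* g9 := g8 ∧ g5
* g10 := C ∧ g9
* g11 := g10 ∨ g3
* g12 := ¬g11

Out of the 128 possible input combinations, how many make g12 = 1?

g12 = ¬g11 must be 1, so g11 = 0.
Enumerating the 128 input combinations, 98 give g12 = 1 and 30 give g12 = 0.

98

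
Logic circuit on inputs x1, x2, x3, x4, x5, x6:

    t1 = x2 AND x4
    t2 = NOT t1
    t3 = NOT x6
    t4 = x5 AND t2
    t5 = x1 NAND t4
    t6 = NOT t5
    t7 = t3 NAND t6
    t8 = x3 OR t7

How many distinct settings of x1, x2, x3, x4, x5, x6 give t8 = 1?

t8 = x3 OR t7 must be 1, so at least one of x3, t7 is 1.
Enumerating the 64 input combinations, 61 give t8 = 1 and 3 give t8 = 0.

61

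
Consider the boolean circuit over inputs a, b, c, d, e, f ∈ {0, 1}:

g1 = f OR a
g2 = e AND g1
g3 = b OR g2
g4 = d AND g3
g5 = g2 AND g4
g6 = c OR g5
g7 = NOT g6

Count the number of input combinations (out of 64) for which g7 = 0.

38

g7 = NOT g6 must be 0, so g6 = 1.
g6 = c OR g5 must be 1, so at least one of c, g5 is 1.
Enumerating the 64 input combinations, 38 give g7 = 0 and 26 give g7 = 1.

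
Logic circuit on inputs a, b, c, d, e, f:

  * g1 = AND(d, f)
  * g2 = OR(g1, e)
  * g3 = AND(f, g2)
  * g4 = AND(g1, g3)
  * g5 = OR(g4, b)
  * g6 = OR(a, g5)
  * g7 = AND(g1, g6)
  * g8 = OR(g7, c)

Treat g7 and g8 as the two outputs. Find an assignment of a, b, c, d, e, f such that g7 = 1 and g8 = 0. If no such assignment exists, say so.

no solution exists

Across all 64 input combinations, none give both g7 = 1 and g8 = 0.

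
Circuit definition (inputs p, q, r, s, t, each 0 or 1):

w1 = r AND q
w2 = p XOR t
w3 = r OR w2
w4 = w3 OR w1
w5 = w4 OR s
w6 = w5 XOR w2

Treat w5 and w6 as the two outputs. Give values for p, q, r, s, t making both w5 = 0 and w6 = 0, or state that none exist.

p=1 q=1 r=0 s=0 t=1

Check with p=1 q=1 r=0 s=0 t=1:
w1 = r AND q = 0 AND 1 = 0
w2 = p XOR t = 1 XOR 1 = 0
w3 = r OR w2 = 0 OR 0 = 0
w4 = w3 OR w1 = 0 OR 0 = 0
w5 = w4 OR s = 0 OR 0 = 0
w6 = w5 XOR w2 = 0 XOR 0 = 0
So w5 = 0 and w6 = 0.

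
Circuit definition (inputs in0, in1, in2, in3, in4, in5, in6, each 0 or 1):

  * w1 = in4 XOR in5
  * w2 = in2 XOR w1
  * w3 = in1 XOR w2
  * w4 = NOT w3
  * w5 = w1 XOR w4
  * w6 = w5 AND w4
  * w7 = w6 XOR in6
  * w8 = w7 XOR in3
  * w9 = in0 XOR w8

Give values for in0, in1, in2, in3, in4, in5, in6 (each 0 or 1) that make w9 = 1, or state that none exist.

w9 = in0 XOR w8 must be 1, so in0 and w8 differ.
Check with in0=1 in1=1 in2=0 in3=0 in4=0 in5=0 in6=0:
w1 = in4 XOR in5 = 0 XOR 0 = 0
w2 = in2 XOR w1 = 0 XOR 0 = 0
w3 = in1 XOR w2 = 1 XOR 0 = 1
w4 = NOT w3 = NOT 1 = 0
w5 = w1 XOR w4 = 0 XOR 0 = 0
w6 = w5 AND w4 = 0 AND 0 = 0
w7 = w6 XOR in6 = 0 XOR 0 = 0
w8 = w7 XOR in3 = 0 XOR 0 = 0
w9 = in0 XOR w8 = 1 XOR 0 = 1
So w9 = 1 as required.

in0=1 in1=1 in2=0 in3=0 in4=0 in5=0 in6=0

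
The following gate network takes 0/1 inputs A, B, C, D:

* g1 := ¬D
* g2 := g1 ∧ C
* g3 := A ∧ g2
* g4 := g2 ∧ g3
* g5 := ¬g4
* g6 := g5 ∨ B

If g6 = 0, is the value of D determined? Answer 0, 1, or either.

0

g6 = g5 ∨ B must be 0, so both g5 = 0 and B = 0.
Every assignment with g6 = 0 has D = 0; there are 1 such assignment(s).
  A=1, B=0, C=1, D=0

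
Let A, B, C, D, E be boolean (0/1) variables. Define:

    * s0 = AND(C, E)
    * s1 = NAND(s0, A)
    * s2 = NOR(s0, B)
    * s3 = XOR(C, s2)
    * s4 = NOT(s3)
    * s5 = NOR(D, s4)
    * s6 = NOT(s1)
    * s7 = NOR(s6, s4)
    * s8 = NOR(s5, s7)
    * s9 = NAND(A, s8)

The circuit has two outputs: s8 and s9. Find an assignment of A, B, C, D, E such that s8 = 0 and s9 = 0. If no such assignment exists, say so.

no solution exists

Across all 32 input combinations, none give both s8 = 0 and s9 = 0.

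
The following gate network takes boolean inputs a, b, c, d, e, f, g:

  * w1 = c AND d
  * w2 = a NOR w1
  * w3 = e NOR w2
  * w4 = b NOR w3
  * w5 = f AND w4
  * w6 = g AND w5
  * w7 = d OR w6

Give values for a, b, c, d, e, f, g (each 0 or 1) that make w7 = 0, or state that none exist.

w7 = d OR w6 must be 0, so both d = 0 and w6 = 0.
Check with a=0, b=0, c=0, d=0, e=1, f=0, g=1:
w1 = c AND d = 0 AND 0 = 0
w2 = a NOR w1 = 0 NOR 0 = 1
w3 = e NOR w2 = 1 NOR 1 = 0
w4 = b NOR w3 = 0 NOR 0 = 1
w5 = f AND w4 = 0 AND 1 = 0
w6 = g AND w5 = 1 AND 0 = 0
w7 = d OR w6 = 0 OR 0 = 0
So w7 = 0 as required.

a=0, b=0, c=0, d=0, e=1, f=0, g=1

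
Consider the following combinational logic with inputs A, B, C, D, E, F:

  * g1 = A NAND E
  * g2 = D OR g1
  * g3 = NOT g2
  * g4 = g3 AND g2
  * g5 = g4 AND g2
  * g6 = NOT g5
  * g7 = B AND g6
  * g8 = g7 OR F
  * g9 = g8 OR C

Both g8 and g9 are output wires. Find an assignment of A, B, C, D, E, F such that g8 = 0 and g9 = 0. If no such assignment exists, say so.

A=0, B=0, C=0, D=0, E=0, F=0

Check with A=0, B=0, C=0, D=0, E=0, F=0:
g1 = A NAND E = 0 NAND 0 = 1
g2 = D OR g1 = 0 OR 1 = 1
g3 = NOT g2 = NOT 1 = 0
g4 = g3 AND g2 = 0 AND 1 = 0
g5 = g4 AND g2 = 0 AND 1 = 0
g6 = NOT g5 = NOT 0 = 1
g7 = B AND g6 = 0 AND 1 = 0
g8 = g7 OR F = 0 OR 0 = 0
g9 = g8 OR C = 0 OR 0 = 0
So g8 = 0 and g9 = 0.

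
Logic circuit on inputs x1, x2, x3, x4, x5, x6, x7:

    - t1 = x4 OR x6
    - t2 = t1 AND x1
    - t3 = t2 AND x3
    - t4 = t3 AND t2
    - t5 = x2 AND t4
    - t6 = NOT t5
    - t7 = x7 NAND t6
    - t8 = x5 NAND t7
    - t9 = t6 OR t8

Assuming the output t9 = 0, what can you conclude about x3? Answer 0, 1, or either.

t9 = t6 OR t8 must be 0, so both t6 = 0 and t8 = 0.
Every assignment with t9 = 0 has x3 = 1; there are 6 such assignment(s).

1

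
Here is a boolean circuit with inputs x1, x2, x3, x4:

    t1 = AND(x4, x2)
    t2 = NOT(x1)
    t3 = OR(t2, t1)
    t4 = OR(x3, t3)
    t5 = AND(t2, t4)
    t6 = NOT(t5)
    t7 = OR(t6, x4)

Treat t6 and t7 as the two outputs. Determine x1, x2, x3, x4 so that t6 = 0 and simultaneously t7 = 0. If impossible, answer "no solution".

x1=0, x2=0, x3=0, x4=0

Check with x1=0, x2=0, x3=0, x4=0:
t1 = AND(x4, x2) = AND(0, 0) = 0
t2 = NOT(x1) = NOT 0 = 1
t3 = OR(t2, t1) = OR(1, 0) = 1
t4 = OR(x3, t3) = OR(0, 1) = 1
t5 = AND(t2, t4) = AND(1, 1) = 1
t6 = NOT(t5) = NOT 1 = 0
t7 = OR(t6, x4) = OR(0, 0) = 0
So t6 = 0 and t7 = 0.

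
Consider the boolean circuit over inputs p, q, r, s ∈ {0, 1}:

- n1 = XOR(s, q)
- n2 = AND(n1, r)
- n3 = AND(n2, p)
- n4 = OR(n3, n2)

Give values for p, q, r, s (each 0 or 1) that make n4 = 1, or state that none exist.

p=1, q=1, r=1, s=0

Check with p=1, q=1, r=1, s=0:
n1 = XOR(s, q) = XOR(0, 1) = 1
n2 = AND(n1, r) = AND(1, 1) = 1
n3 = AND(n2, p) = AND(1, 1) = 1
n4 = OR(n3, n2) = OR(1, 1) = 1
So n4 = 1 as required.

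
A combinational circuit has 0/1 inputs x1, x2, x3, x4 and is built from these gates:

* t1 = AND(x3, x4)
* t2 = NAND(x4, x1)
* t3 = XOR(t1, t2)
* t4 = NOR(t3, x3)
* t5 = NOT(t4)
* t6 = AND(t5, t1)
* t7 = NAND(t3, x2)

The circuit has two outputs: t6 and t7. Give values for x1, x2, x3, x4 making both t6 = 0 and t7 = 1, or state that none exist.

Check with x1=1 x2=0 x3=0 x4=1:
t1 = AND(x3, x4) = AND(0, 1) = 0
t2 = NAND(x4, x1) = NAND(1, 1) = 0
t3 = XOR(t1, t2) = XOR(0, 0) = 0
t4 = NOR(t3, x3) = NOR(0, 0) = 1
t5 = NOT(t4) = NOT 1 = 0
t6 = AND(t5, t1) = AND(0, 0) = 0
t7 = NAND(t3, x2) = NAND(0, 0) = 1
So t6 = 0 and t7 = 1.

x1=1 x2=0 x3=0 x4=1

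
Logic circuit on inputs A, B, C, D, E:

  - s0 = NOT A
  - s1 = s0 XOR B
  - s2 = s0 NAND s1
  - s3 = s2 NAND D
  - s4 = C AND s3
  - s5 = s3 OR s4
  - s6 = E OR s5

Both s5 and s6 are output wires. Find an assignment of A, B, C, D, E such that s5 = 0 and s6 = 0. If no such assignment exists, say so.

Check with A=0, B=1, C=0, D=1, E=0:
s0 = NOT A = NOT 0 = 1
s1 = s0 XOR B = 1 XOR 1 = 0
s2 = s0 NAND s1 = 1 NAND 0 = 1
s3 = s2 NAND D = 1 NAND 1 = 0
s4 = C AND s3 = 0 AND 0 = 0
s5 = s3 OR s4 = 0 OR 0 = 0
s6 = E OR s5 = 0 OR 0 = 0
So s5 = 0 and s6 = 0.

A=0, B=1, C=0, D=1, E=0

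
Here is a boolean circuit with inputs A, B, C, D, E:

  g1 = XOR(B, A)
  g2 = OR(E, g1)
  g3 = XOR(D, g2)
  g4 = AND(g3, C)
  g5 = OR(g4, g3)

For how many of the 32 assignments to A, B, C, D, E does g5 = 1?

g5 = OR(g4, g3) must be 1, so at least one of g4, g3 is 1.
Enumerating the 32 input combinations, 16 give g5 = 1 and 16 give g5 = 0.

16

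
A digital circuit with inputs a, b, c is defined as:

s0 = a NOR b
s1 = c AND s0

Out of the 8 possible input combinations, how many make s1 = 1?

s1 = c AND s0 must be 1, so both c = 1 and s0 = 1.
s0 = a NOR b must be 1, so both a = 0 and b = 0.
Satisfying assignments:
  a=0, b=0, c=1

1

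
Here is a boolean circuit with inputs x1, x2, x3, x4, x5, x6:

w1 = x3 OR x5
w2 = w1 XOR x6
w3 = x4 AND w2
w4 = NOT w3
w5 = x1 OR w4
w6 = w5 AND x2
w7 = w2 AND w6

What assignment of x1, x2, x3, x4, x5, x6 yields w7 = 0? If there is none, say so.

w7 = w2 AND w6 must be 0, so at least one of w2, w6 is 0.
Check with x1=1, x2=0, x3=1, x4=1, x5=1, x6=0:
w1 = x3 OR x5 = 1 OR 1 = 1
w2 = w1 XOR x6 = 1 XOR 0 = 1
w3 = x4 AND w2 = 1 AND 1 = 1
w4 = NOT w3 = NOT 1 = 0
w5 = x1 OR w4 = 1 OR 0 = 1
w6 = w5 AND x2 = 1 AND 0 = 0
w7 = w2 AND w6 = 1 AND 0 = 0
So w7 = 0 as required.

x1=1, x2=0, x3=1, x4=1, x5=1, x6=0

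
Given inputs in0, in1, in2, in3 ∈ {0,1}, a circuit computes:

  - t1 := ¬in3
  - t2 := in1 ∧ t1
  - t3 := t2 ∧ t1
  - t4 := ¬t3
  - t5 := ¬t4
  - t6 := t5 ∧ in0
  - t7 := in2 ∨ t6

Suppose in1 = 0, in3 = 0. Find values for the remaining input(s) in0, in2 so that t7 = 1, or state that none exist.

in0=1, in2=1

t7 = in2 ∨ t6 must be 1, so at least one of in2, t6 is 1.
Check with in1 = 0, in3 = 0 and in0=1, in2=1:
t1 = ¬in3 = ¬0 = 1
t2 = in1 ∧ t1 = 0 ∧ 1 = 0
t3 = t2 ∧ t1 = 0 ∧ 1 = 0
t4 = ¬t3 = ¬0 = 1
t5 = ¬t4 = ¬1 = 0
t6 = t5 ∧ in0 = 0 ∧ 1 = 0
t7 = in2 ∨ t6 = 1 ∨ 0 = 1
So t7 = 1.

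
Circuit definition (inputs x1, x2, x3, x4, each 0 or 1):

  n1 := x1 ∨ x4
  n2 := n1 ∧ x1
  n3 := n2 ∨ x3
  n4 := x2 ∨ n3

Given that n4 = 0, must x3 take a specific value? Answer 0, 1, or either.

n4 = x2 ∨ n3 must be 0, so both x2 = 0 and n3 = 0.
n3 = n2 ∨ x3 must be 0, so both n2 = 0 and x3 = 0.
n2 = n1 ∧ x1 must be 0, so at least one of n1, x1 is 0.
Every assignment with n4 = 0 has x3 = 0; there are 2 such assignment(s).
  x1=0, x2=0, x3=0, x4=0
  x1=0, x2=0, x3=0, x4=1

0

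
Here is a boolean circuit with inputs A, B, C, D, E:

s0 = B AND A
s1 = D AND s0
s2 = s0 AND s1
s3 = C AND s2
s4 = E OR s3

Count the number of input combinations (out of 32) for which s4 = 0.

15

s4 = E OR s3 must be 0, so both E = 0 and s3 = 0.
s3 = C AND s2 must be 0, so at least one of C, s2 is 0.
Enumerating the 32 input combinations, 15 give s4 = 0 and 17 give s4 = 1.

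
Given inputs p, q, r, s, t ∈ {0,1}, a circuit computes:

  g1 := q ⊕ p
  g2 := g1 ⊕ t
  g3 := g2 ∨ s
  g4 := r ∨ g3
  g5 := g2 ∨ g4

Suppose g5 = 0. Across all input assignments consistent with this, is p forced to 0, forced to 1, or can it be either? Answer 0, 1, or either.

either

Both values of p occur among assignments with g5 = 0:
  p=0: p=0, q=0, r=0, s=0, t=0
  p=1: p=1, q=0, r=0, s=0, t=1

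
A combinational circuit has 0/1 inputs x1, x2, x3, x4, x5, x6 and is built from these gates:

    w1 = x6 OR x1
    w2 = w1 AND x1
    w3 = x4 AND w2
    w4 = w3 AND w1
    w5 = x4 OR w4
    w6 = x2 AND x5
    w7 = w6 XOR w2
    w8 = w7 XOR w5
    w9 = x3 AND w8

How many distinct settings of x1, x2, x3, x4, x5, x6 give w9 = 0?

w9 = x3 AND w8 must be 0, so at least one of x3, w8 is 0.
Enumerating the 64 input combinations, 48 give w9 = 0 and 16 give w9 = 1.

48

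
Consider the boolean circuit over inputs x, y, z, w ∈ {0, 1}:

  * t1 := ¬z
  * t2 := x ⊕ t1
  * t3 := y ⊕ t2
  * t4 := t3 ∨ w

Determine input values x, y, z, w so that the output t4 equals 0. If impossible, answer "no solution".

x=1, y=1, z=1, w=0

t4 = t3 ∨ w must be 0, so both t3 = 0 and w = 0.
t3 = y ⊕ t2 must be 0, so y and t2 are equal.
Check with x=1, y=1, z=1, w=0:
t1 = ¬z = ¬1 = 0
t2 = x ⊕ t1 = 1 ⊕ 0 = 1
t3 = y ⊕ t2 = 1 ⊕ 1 = 0
t4 = t3 ∨ w = 0 ∨ 0 = 0
So t4 = 0 as required.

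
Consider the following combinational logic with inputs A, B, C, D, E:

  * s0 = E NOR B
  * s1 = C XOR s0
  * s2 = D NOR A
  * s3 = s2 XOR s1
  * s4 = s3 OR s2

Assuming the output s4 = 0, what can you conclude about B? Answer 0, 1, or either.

Both values of B occur among assignments with s4 = 0:
  B=0: A=0, B=0, C=0, D=1, E=1
  B=1: A=0, B=1, C=0, D=1, E=0

either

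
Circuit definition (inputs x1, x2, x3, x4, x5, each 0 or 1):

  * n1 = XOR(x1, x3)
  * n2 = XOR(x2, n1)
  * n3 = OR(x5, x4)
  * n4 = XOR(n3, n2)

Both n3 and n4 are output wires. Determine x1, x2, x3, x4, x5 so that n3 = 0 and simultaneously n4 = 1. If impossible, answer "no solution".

Check with x1=1, x2=0, x3=0, x4=0, x5=0:
n1 = XOR(x1, x3) = XOR(1, 0) = 1
n2 = XOR(x2, n1) = XOR(0, 1) = 1
n3 = OR(x5, x4) = OR(0, 0) = 0
n4 = XOR(n3, n2) = XOR(0, 1) = 1
So n3 = 0 and n4 = 1.

x1=1, x2=0, x3=0, x4=0, x5=0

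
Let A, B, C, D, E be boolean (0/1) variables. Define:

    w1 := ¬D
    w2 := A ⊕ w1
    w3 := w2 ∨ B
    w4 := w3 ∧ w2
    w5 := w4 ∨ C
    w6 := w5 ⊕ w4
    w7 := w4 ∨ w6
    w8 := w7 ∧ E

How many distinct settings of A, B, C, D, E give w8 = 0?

w8 = w7 ∧ E must be 0, so at least one of w7, E is 0.
Enumerating the 32 input combinations, 20 give w8 = 0 and 12 give w8 = 1.

20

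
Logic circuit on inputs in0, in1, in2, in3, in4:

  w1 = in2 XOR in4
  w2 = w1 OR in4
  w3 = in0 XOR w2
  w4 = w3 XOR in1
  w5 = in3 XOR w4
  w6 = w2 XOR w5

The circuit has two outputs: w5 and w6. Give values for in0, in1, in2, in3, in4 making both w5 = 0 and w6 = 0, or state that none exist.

in0=0, in1=1, in2=0, in3=1, in4=0

Check with in0=0, in1=1, in2=0, in3=1, in4=0:
w1 = in2 XOR in4 = 0 XOR 0 = 0
w2 = w1 OR in4 = 0 OR 0 = 0
w3 = in0 XOR w2 = 0 XOR 0 = 0
w4 = w3 XOR in1 = 0 XOR 1 = 1
w5 = in3 XOR w4 = 1 XOR 1 = 0
w6 = w2 XOR w5 = 0 XOR 0 = 0
So w5 = 0 and w6 = 0.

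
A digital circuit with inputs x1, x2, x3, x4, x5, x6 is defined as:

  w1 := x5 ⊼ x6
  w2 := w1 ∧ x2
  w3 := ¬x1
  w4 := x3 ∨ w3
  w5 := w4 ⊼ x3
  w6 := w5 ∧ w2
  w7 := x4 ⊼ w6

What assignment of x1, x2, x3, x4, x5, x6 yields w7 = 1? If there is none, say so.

x1=0 x2=1 x3=0 x4=1 x5=1 x6=1

w7 = x4 ⊼ w6 must be 1, so at least one of x4, w6 is 0.
Check with x1=0 x2=1 x3=0 x4=1 x5=1 x6=1:
w1 = x5 ⊼ x6 = 1 ⊼ 1 = 0
w2 = w1 ∧ x2 = 0 ∧ 1 = 0
w3 = ¬x1 = ¬0 = 1
w4 = x3 ∨ w3 = 0 ∨ 1 = 1
w5 = w4 ⊼ x3 = 1 ⊼ 0 = 1
w6 = w5 ∧ w2 = 1 ∧ 0 = 0
w7 = x4 ⊼ w6 = 1 ⊼ 0 = 1
So w7 = 1 as required.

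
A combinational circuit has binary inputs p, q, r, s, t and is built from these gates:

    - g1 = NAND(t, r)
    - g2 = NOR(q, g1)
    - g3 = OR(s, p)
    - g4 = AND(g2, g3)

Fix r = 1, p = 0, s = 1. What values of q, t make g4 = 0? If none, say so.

Check with r = 1, p = 0, s = 1 and q=0, t=0:
g1 = NAND(t, r) = NAND(0, 1) = 1
g2 = NOR(q, g1) = NOR(0, 1) = 0
g3 = OR(s, p) = OR(1, 0) = 1
g4 = AND(g2, g3) = AND(0, 1) = 0
So g4 = 0.

q=0, t=0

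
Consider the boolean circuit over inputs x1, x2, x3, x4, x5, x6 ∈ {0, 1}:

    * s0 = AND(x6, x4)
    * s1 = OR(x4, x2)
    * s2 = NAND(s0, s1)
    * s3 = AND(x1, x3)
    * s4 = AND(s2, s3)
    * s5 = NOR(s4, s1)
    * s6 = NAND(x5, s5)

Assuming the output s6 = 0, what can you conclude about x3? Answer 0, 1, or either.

either

Both values of x3 occur among assignments with s6 = 0:
  x3=0: x1=0, x2=0, x3=0, x4=0, x5=1, x6=0
  x3=1: x1=0, x2=0, x3=1, x4=0, x5=1, x6=0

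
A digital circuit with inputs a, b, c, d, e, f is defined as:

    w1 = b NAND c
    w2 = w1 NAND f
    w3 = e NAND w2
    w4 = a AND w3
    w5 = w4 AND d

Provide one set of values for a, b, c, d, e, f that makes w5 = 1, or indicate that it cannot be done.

a=1, b=1, c=0, d=1, e=1, f=1

w5 = w4 AND d must be 1, so both w4 = 1 and d = 1.
w4 = a AND w3 must be 1, so both a = 1 and w3 = 1.
w3 = e NAND w2 must be 1, so at least one of e, w2 is 0.
Check with a=1, b=1, c=0, d=1, e=1, f=1:
w1 = b NAND c = 1 NAND 0 = 1
w2 = w1 NAND f = 1 NAND 1 = 0
w3 = e NAND w2 = 1 NAND 0 = 1
w4 = a AND w3 = 1 AND 1 = 1
w5 = w4 AND d = 1 AND 1 = 1
So w5 = 1 as required.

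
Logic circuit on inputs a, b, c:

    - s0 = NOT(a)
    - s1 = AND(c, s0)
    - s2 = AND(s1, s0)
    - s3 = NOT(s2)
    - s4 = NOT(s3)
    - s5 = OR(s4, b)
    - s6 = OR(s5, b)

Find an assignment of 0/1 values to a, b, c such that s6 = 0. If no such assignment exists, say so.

s6 = OR(s5, b) must be 0, so both s5 = 0 and b = 0.
Check with a=1, b=0, c=0:
s0 = NOT(a) = NOT 1 = 0
s1 = AND(c, s0) = AND(0, 0) = 0
s2 = AND(s1, s0) = AND(0, 0) = 0
s3 = NOT(s2) = NOT 0 = 1
s4 = NOT(s3) = NOT 1 = 0
s5 = OR(s4, b) = OR(0, 0) = 0
s6 = OR(s5, b) = OR(0, 0) = 0
So s6 = 0 as required.

a=1, b=0, c=0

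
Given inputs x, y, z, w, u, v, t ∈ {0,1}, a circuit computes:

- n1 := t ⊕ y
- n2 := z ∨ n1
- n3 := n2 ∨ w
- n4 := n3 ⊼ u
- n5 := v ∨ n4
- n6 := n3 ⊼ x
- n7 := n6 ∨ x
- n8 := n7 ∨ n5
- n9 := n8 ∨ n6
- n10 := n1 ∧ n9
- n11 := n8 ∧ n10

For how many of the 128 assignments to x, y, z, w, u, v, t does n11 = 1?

64

n11 = n8 ∧ n10 must be 1, so both n8 = 1 and n10 = 1.
n8 = n7 ∨ n5 must be 1, so at least one of n7, n5 is 1.
Enumerating the 128 input combinations, 64 give n11 = 1 and 64 give n11 = 0.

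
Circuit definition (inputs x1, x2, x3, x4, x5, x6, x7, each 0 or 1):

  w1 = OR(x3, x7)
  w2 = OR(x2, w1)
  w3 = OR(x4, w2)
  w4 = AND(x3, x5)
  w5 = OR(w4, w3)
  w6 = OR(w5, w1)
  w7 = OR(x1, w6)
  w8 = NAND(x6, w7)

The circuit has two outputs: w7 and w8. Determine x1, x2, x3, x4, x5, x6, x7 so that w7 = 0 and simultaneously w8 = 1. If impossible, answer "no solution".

x1=0, x2=0, x3=0, x4=0, x5=1, x6=1, x7=0

Check with x1=0, x2=0, x3=0, x4=0, x5=1, x6=1, x7=0:
w1 = OR(x3, x7) = OR(0, 0) = 0
w2 = OR(x2, w1) = OR(0, 0) = 0
w3 = OR(x4, w2) = OR(0, 0) = 0
w4 = AND(x3, x5) = AND(0, 1) = 0
w5 = OR(w4, w3) = OR(0, 0) = 0
w6 = OR(w5, w1) = OR(0, 0) = 0
w7 = OR(x1, w6) = OR(0, 0) = 0
w8 = NAND(x6, w7) = NAND(1, 0) = 1
So w7 = 0 and w8 = 1.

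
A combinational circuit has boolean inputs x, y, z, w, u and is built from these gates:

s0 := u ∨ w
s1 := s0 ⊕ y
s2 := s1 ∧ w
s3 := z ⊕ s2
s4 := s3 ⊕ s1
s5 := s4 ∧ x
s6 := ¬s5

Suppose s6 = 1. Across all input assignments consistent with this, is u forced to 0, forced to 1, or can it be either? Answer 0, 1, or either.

either

Both values of u occur among assignments with s6 = 1:
  u=0: x=0, y=0, z=0, w=0, u=0
  u=1: x=0, y=0, z=0, w=0, u=1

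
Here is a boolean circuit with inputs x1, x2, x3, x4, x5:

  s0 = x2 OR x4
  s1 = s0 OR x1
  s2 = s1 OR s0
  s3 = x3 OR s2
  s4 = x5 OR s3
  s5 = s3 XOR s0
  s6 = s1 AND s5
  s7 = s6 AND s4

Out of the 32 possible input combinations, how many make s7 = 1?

4

s7 = s6 AND s4 must be 1, so both s6 = 1 and s4 = 1.
Enumerating the 32 input combinations, 4 give s7 = 1 and 28 give s7 = 0.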